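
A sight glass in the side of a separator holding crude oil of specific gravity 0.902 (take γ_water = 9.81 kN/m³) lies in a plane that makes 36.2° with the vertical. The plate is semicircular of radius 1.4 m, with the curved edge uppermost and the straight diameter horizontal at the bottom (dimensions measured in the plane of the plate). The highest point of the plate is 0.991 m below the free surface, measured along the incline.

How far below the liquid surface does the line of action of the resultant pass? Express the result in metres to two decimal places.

h_p = 1.51 m

γ = 0.902 × 9.81 = 8.84862 kN/m³.
The plate makes 36.2° with the vertical, i.e. θ = 90° − 36.2° = 53.8° to the horizontal. Measuring y along the incline from the free-surface line, vertical depth h = y·sinθ with sinθ = 0.806960.
The centroid lies 4r/(3π) = 0.594178 m above the diameter, so r − 4r/(3π) = 1.4 − 0.594178 = 0.805822 m below the topmost point, so y_c = 0.991 + 0.805822 = 1.79682 m and h_c = 1.79682 × 0.806960 = 1.44996 m.
A = πr²/2 = π × 1.4²/2 = 3.07876 m².
Resultant F = γ·h_c·A = 8.84862 × 1.44996 × 3.07876 = 39.5009 kN.
I_c = (π/8 − 8/(9π))·r⁴ = 0.109757 × 1.4⁴ = 0.421642 m⁴.
Centre of pressure: y_p = y_c + I_c/(y_c·A) = 1.79682 + 0.421642/(1.79682 × 3.07876) = 1.79682 + 0.076219 = 1.87304 m along the plane.
Vertically, h_p = y_p·sinθ = 1.87304 × 0.806960 = 1.51147 m.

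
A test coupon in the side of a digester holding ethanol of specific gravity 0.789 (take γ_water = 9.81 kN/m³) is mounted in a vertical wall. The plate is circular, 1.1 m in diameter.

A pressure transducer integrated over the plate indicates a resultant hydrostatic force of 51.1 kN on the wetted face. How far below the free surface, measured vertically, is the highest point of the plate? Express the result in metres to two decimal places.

d_top ≈ 6.40 m

γ = 0.789 × 9.81 = 7.74009 kN/m³.
A = π(0.55)² = 0.950332 m².
From F = γ·h_c·A, the centroid depth is h_c = 51.1/(7.74009 × 0.950332) = 6.94704 m.
The centroid is at the centre, 0.55 m below the top of the plate, so the highest point sits at h_top = 6.94704 − 0.55 = 6.39704 m below the surface.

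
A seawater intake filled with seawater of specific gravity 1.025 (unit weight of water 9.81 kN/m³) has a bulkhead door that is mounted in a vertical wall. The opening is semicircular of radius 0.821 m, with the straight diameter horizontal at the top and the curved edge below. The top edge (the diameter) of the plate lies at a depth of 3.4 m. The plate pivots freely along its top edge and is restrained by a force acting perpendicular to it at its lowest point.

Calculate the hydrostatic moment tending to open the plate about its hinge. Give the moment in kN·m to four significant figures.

M ≈ 14.41 kN·m

γ = 1.025 × 9.81 = 10.05525 kN/m³.
The centroid of a semicircle lies 4r/(3π) = 0.348443 m from the diameter, here below the top edge, so the centroid depth is h_c = 3.4 + 0.348443 = 3.74844 m.
A = πr²/2 = π × 0.821²/2 = 1.05878 m².
Resultant F = γ·h_c·A = 10.05525 × 3.74844 × 1.05878 = 39.907 kN.
I_c = (π/8 − 8/(9π))·r⁴ = 0.109757 × 0.821⁴ = 0.049866 m⁴.
Centre of pressure: y_p = y_c + I_c/(y_c·A) = 3.74844 + 0.049866/(3.74844 × 1.05878) = 3.74844 + 0.0125646 = 3.761 m along the plane.
The resultant acts 0.348443 + 0.0125646 = 0.361008 m (along the plate) below the hinge at the top edge, so the moment about the hinge is M = F × 0.361008 = 39.907 × 0.361008 = 14.4067 kN·m.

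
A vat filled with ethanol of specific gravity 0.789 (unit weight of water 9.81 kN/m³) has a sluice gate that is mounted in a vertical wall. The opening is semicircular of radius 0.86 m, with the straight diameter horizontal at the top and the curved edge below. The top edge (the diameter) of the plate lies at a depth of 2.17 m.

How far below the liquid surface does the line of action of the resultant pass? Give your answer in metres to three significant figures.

h_p = 2.56 m

γ = 0.789 × 9.81 = 7.74009 kN/m³.
The centroid of a semicircle lies 4r/(3π) = 0.364995 m from the diameter, here below the top edge, so the centroid depth is h_c = 2.17 + 0.364995 = 2.53499 m.
A = πr²/2 = π × 0.86²/2 = 1.16176 m².
Resultant F = γ·h_c·A = 7.74009 × 2.53499 × 1.16176 = 22.795 kN.
I_c = (π/8 − 8/(9π))·r⁴ = 0.109757 × 0.86⁴ = 0.060038 m⁴.
Centre of pressure: y_p = y_c + I_c/(y_c·A) = 2.53499 + 0.060038/(2.53499 × 1.16176) = 2.53499 + 0.0203861 = 2.55538 m along the plane.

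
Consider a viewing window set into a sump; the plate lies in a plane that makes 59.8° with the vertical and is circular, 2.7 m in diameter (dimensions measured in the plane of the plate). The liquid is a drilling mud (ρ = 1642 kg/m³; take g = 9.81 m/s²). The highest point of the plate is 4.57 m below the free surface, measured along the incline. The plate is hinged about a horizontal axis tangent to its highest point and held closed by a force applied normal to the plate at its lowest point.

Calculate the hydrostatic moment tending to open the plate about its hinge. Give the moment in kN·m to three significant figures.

γ = ρg = 1642 × 9.81 / 1000 = 16.10802 kN/m³.
The plate makes 59.8° with the vertical, i.e. θ = 90° − 59.8° = 30.2° to the horizontal. Measuring y along the incline from the free-surface line, vertical depth h = y·sinθ with sinθ = 0.503020.
The centroid is at the centre, 1.35 m below the top of the plate, so y_c = 4.57 + 1.35 = 5.92 m and h_c = 5.92 × 0.503020 = 2.97788 m.
A = π(1.35)² = 5.72555 m².
Resultant F = γ·h_c·A = 16.10802 × 2.97788 × 5.72555 = 274.642 kN.
I_c = πr⁴/4 = π × 1.35⁴/4 = 2.6087 m⁴.
Centre of pressure: y_p = y_c + I_c/(y_c·A) = 5.92 + 2.6087/(5.92 × 5.72555) = 5.92 + 0.0769636 = 5.99696 m along the plane.
The resultant acts 1.35 + 0.0769636 = 1.42696 m (along the plate) below the hinge at the top edge, so the moment about the hinge is M = F × 1.42696 = 274.642 × 1.42696 = 391.903 kN·m.

M ≈ 392 kN·m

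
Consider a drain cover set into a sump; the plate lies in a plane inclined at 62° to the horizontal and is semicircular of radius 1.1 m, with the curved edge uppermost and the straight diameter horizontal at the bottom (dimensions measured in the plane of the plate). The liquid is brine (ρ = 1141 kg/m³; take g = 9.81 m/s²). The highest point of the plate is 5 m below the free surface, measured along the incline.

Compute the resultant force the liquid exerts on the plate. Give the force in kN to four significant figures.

γ = ρg = 1141 × 9.81 / 1000 = 11.19321 kN/m³.
Let θ = 62° be the plate's angle to the horizontal; measure y along the incline from where the plane meets the free surface. Vertical depth h = y·sinθ with sinθ = 0.882948.
The centroid lies 4r/(3π) = 0.466854 m above the diameter, so r − 4r/(3π) = 1.1 − 0.466854 = 0.633146 m below the topmost point, so y_c = 5 + 0.633146 = 5.63315 m and h_c = 5.63315 × 0.882948 = 4.97378 m.
A = πr²/2 = π × 1.1²/2 = 1.90066 m².
Resultant F = γ·h_c·A = 11.19321 × 4.97378 × 1.90066 = 105.815 kN.

F ≈ 105.8 kN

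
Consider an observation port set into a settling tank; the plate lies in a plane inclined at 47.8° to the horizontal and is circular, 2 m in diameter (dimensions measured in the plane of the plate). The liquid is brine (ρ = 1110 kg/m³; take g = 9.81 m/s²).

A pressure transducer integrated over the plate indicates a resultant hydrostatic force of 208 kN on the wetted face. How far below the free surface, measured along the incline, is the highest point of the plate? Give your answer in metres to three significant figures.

y_top ≈ 7.21 m

γ = ρg = 1110 × 9.81 / 1000 = 10.8891 kN/m³.
A = π(1)² = 3.14159 m².
From F = γ·h_c·A, the centroid depth is h_c = 208/(10.8891 × 3.14159) = 6.08026 m.
Let θ = 47.8° be the plate's angle to the horizontal; measure y along the incline from where the plane meets the free surface. Vertical depth h = y·sinθ with sinθ = 0.740805.
Along the incline, y_c = h_c/sinθ = 6.08026/0.740805 = 8.20764 m.
The centroid is at the centre, 1 m below the top of the plate, so the highest point sits at y_top = 8.20764 − 1 = 7.20764 m along the incline.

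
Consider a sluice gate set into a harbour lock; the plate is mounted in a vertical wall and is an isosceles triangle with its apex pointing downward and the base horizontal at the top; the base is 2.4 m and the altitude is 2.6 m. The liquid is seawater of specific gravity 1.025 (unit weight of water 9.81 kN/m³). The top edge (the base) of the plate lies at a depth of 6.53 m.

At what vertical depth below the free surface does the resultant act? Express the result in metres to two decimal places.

γ = 1.025 × 9.81 = 10.05525 kN/m³.
With the apex down, the centroid sits h/3 = 2.6/3 = 0.866667 m below the base (the top edge), so the centroid depth is h_c = 6.53 + 0.866667 = 7.39667 m.
A = ½ × 2.4 × 2.6 = 3.12 m².
Resultant F = γ·h_c·A = 10.05525 × 7.39667 × 3.12 = 232.051 kN.
I_c = b·h³/36 = 2.4 × 2.6³/36 = 1.17173 m⁴.
Centre of pressure: y_p = y_c + I_c/(y_c·A) = 7.39667 + 1.17173/(7.39667 × 3.12) = 7.39667 + 0.0507735 = 7.44744 m along the plane.

h_p = 7.45 m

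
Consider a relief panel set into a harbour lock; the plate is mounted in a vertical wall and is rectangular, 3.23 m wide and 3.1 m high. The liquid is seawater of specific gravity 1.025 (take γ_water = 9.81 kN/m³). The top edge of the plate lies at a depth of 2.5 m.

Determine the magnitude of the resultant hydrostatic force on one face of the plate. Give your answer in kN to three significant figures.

γ = 1.025 × 9.81 = 10.05525 kN/m³.
The centroid lies 3.1/2 = 1.55 m below the top edge, so the centroid depth is h_c = 2.5 + 1.55 = 4.05 m.
A = 3.23 × 3.1 = 10.013 m².
Resultant F = γ·h_c·A = 10.05525 × 4.05 × 10.013 = 407.767 kN.

F ≈ 408 kN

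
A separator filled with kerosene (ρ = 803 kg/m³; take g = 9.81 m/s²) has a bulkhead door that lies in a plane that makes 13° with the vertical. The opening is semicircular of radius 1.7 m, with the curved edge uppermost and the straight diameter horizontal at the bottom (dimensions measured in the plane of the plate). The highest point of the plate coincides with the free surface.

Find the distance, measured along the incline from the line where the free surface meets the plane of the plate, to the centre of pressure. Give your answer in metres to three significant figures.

γ = ρg = 803 × 9.81 / 1000 = 7.87743 kN/m³.
The plate makes 13° with the vertical, i.e. θ = 90° − 13° = 77° to the horizontal. Measuring y along the incline from the free-surface line, vertical depth h = y·sinθ with sinθ = 0.974370.
The centroid lies 4r/(3π) = 0.721502 m above the diameter, so r − 4r/(3π) = 1.7 − 0.721502 = 0.978498 m below the topmost point, so y_c = 0.978498 m and h_c = 0.978498 × 0.974370 = 0.953419 m.
A = πr²/2 = π × 1.7²/2 = 4.5396 m².
Resultant F = γ·h_c·A = 7.87743 × 0.953419 × 4.5396 = 34.0946 kN.
I_c = (π/8 − 8/(9π))·r⁴ = 0.109757 × 1.7⁴ = 0.916701 m⁴.
Centre of pressure: y_p = y_c + I_c/(y_c·A) = 0.978498 + 0.916701/(0.978498 × 4.5396) = 0.978498 + 0.206372 = 1.18487 m along the plane.

y_p = 1.18 m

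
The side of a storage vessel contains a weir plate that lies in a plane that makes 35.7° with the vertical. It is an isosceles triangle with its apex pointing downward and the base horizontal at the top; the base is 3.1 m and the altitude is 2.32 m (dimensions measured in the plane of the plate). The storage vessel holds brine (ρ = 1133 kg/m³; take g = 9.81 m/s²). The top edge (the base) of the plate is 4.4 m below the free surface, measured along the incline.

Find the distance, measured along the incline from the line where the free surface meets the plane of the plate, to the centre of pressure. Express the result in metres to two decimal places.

γ = ρg = 1133 × 9.81 / 1000 = 11.11473 kN/m³.
The plate makes 35.7° with the vertical, i.e. θ = 90° − 35.7° = 54.3° to the horizontal. Measuring y along the incline from the free-surface line, vertical depth h = y·sinθ with sinθ = 0.812084.
With the apex down, the centroid sits h/3 = 2.32/3 = 0.773333 m below the base (the top edge), so y_c = 4.4 + 0.773333 = 5.17333 m and h_c = 5.17333 × 0.812084 = 4.20118 m.
A = ½ × 3.1 × 2.32 = 3.596 m².
Resultant F = γ·h_c·A = 11.11473 × 4.20118 × 3.596 = 167.915 kN.
I_c = b·h³/36 = 3.1 × 2.32³/36 = 1.07528 m⁴.
Centre of pressure: y_p = y_c + I_c/(y_c·A) = 5.17333 + 1.07528/(5.17333 × 3.596) = 5.17333 + 0.0578005 = 5.23113 m along the plane.

y_p = 5.23 m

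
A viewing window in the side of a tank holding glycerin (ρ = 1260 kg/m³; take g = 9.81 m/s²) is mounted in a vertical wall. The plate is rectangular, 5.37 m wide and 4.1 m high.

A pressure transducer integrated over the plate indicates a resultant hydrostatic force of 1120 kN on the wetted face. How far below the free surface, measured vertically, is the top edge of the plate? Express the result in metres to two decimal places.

d_top ≈ 2.07 m

γ = ρg = 1260 × 9.81 / 1000 = 12.3606 kN/m³.
A = 5.37 × 4.1 = 22.017 m².
From F = γ·h_c·A, the centroid depth is h_c = 1120/(12.3606 × 22.017) = 4.11548 m.
The centroid lies 4.1/2 = 2.05 m below the top edge, so the top edge sits at h_top = 4.11548 − 2.05 = 2.06548 m below the surface.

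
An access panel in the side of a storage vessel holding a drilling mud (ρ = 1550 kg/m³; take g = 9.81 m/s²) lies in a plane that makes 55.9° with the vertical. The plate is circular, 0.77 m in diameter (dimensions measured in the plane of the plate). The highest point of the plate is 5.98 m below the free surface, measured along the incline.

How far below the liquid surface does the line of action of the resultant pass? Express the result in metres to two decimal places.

h_p = 3.57 m

γ = ρg = 1550 × 9.81 / 1000 = 15.2055 kN/m³.
The plate makes 55.9° with the vertical, i.e. θ = 90° − 55.9° = 34.1° to the horizontal. Measuring y along the incline from the free-surface line, vertical depth h = y·sinθ with sinθ = 0.560639.
The centroid is at the centre, 0.385 m below the top of the plate, so y_c = 5.98 + 0.385 = 6.365 m and h_c = 6.365 × 0.560639 = 3.56847 m.
A = π(0.385)² = 0.465663 m².
Resultant F = γ·h_c·A = 15.2055 × 3.56847 × 0.465663 = 25.267 kN.
I_c = πr⁴/4 = π × 0.385⁴/4 = 0.0172557 m⁴.
Centre of pressure: y_p = y_c + I_c/(y_c·A) = 6.365 + 0.0172557/(6.365 × 0.465663) = 6.365 + 0.00582187 = 6.37082 m along the plane.
Vertically, h_p = y_p·sinθ = 6.37082 × 0.560639 = 3.57173 m.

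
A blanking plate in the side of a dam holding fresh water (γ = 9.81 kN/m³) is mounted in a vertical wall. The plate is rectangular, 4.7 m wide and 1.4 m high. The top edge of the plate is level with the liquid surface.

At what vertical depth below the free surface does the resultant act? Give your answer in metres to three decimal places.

h_p = 0.933 m

γ = 9.81 kN/m³.
The centroid lies 1.4/2 = 0.7 m below the top edge, so the centroid depth is h_c = 0.7 m.
A = 4.7 × 1.4 = 6.58 m².
Resultant F = γ·h_c·A = 9.81 × 0.7 × 6.58 = 45.1849 kN.
I_c = b·h³/12 = 4.7 × 1.4³/12 = 1.07473 m⁴.
Centre of pressure: y_p = y_c + I_c/(y_c·A) = 0.7 + 1.07473/(0.7 × 6.58) = 0.7 + 0.233333 = 0.933333 m along the plane.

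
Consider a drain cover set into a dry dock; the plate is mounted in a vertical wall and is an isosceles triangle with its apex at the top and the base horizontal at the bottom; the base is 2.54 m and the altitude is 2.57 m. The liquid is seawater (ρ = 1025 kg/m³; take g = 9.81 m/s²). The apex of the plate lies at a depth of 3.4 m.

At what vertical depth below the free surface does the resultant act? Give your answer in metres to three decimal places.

γ = ρg = 1025 × 9.81 / 1000 = 10.05525 kN/m³.
With the apex up, the centroid sits 2h/3 = 2 × 2.57/3 = 1.71333 m below the apex, so the centroid depth is h_c = 3.4 + 1.71333 = 5.11333 m.
A = ½ × 2.54 × 2.57 = 3.2639 m².
Resultant F = γ·h_c·A = 10.05525 × 5.11333 × 3.2639 = 167.816 kN.
I_c = b·h³/36 = 2.54 × 2.57³/36 = 1.19765 m⁴.
Centre of pressure: y_p = y_c + I_c/(y_c·A) = 5.11333 + 1.19765/(5.11333 × 3.2639) = 5.11333 + 0.0717611 = 5.18509 m along the plane.

h_p = 5.185 m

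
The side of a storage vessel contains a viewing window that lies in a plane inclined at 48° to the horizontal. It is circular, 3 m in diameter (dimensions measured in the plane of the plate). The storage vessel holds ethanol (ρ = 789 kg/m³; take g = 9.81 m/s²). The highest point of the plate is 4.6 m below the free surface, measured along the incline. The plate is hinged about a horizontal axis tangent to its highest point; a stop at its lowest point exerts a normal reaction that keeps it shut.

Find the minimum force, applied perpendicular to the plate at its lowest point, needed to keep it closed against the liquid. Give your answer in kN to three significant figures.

P ≈ 132 kN

γ = ρg = 789 × 9.81 / 1000 = 7.74009 kN/m³.
Let θ = 48° be the plate's angle to the horizontal; measure y along the incline from where the plane meets the free surface. Vertical depth h = y·sinθ with sinθ = 0.743145.
The centroid is at the centre, 1.5 m below the top of the plate, so y_c = 4.6 + 1.5 = 6.1 m and h_c = 6.1 × 0.743145 = 4.53318 m.
A = π(1.5)² = 7.06858 m².
Resultant F = γ·h_c·A = 7.74009 × 4.53318 × 7.06858 = 248.017 kN.
I_c = πr⁴/4 = π × 1.5⁴/4 = 3.97608 m⁴.
Centre of pressure: y_p = y_c + I_c/(y_c·A) = 6.1 + 3.97608/(6.1 × 7.06858) = 6.1 + 0.0922132 = 6.19221 m along the plane.
The resultant acts 1.5 + 0.0922132 = 1.59221 m (along the plate) below the hinge at the top edge, so the moment about the hinge is M = F × 1.59221 = 248.017 × 1.59221 = 394.895 kN·m.
A normal force at the bottom, 3 m from the hinge, must supply this moment: P = 394.895/3 = 131.632 kN.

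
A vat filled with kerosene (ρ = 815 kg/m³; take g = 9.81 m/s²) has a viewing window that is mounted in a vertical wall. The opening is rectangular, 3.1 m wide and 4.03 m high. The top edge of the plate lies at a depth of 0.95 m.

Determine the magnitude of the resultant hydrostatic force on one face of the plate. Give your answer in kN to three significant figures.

F ≈ 296 kN

γ = ρg = 815 × 9.81 / 1000 = 7.99515 kN/m³.
The centroid lies 4.03/2 = 2.015 m below the top edge, so the centroid depth is h_c = 0.95 + 2.015 = 2.965 m.
A = 3.1 × 4.03 = 12.493 m².
Resultant F = γ·h_c·A = 7.99515 × 2.965 × 12.493 = 296.154 kN.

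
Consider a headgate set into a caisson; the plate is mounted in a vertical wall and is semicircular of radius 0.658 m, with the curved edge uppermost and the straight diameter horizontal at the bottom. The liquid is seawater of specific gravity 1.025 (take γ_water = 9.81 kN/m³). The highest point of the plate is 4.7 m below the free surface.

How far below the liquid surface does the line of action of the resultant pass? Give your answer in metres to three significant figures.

γ = 1.025 × 9.81 = 10.05525 kN/m³.
The centroid lies 4r/(3π) = 0.279264 m above the diameter, so r − 4r/(3π) = 0.658 − 0.279264 = 0.378736 m below the topmost point, so the centroid depth is h_c = 4.7 + 0.378736 = 5.07874 m.
A = πr²/2 = π × 0.658²/2 = 0.680098 m².
Resultant F = γ·h_c·A = 10.05525 × 5.07874 × 0.680098 = 34.7312 kN.
I_c = (π/8 − 8/(9π))·r⁴ = 0.109757 × 0.658⁴ = 0.0205748 m⁴.
Centre of pressure: y_p = y_c + I_c/(y_c·A) = 5.07874 + 0.0205748/(5.07874 × 0.680098) = 5.07874 + 0.00595673 = 5.0847 m along the plane.

h_p = 5.08 m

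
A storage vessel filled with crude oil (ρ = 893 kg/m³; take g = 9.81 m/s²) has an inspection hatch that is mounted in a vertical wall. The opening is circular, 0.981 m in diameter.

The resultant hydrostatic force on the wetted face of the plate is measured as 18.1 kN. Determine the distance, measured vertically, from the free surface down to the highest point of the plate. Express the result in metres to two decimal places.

d_top ≈ 2.24 m

γ = ρg = 893 × 9.81 / 1000 = 8.76033 kN/m³.
A = π(0.4905)² = 0.755837 m².
From F = γ·h_c·A, the centroid depth is h_c = 18.1/(8.76033 × 0.755837) = 2.73357 m.
The centroid is at the centre, 0.4905 m below the top of the plate, so the highest point sits at h_top = 2.73357 − 0.4905 = 2.24307 m below the surface.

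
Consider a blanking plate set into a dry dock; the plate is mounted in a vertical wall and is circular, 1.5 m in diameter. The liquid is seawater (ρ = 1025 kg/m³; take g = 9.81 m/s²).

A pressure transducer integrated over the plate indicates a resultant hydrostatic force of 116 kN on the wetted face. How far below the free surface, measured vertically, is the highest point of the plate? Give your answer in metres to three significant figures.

d_top ≈ 5.78 m

γ = ρg = 1025 × 9.81 / 1000 = 10.05525 kN/m³.
A = π(0.75)² = 1.76715 m².
From F = γ·h_c·A, the centroid depth is h_c = 116/(10.05525 × 1.76715) = 6.52817 m.
The centroid is at the centre, 0.75 m below the top of the plate, so the highest point sits at h_top = 6.52817 − 0.75 = 5.77817 m below the surface.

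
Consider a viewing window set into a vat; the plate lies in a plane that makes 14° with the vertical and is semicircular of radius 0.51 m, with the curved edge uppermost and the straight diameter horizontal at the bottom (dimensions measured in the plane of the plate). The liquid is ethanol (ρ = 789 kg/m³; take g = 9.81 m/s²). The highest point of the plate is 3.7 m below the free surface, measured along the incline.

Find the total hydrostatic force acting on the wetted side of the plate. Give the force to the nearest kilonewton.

F ≈ 12 kN

γ = ρg = 789 × 9.81 / 1000 = 7.74009 kN/m³.
The plate makes 14° with the vertical, i.e. θ = 90° − 14° = 76° to the horizontal. Measuring y along the incline from the free-surface line, vertical depth h = y·sinθ with sinθ = 0.970296.
The centroid lies 4r/(3π) = 0.216451 m above the diameter, so r − 4r/(3π) = 0.51 − 0.216451 = 0.293549 m below the topmost point, so y_c = 3.7 + 0.293549 = 3.99355 m and h_c = 3.99355 × 0.970296 = 3.87493 m.
A = πr²/2 = π × 0.51²/2 = 0.408564 m².
Resultant F = γ·h_c·A = 7.74009 × 3.87493 × 0.408564 = 12.2538 kN.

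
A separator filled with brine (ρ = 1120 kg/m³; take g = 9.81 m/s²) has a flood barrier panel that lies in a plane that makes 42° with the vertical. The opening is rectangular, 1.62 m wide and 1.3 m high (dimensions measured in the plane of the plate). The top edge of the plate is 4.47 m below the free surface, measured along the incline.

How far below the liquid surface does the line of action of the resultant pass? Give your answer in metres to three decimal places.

h_p = 3.825 m

γ = ρg = 1120 × 9.81 / 1000 = 10.9872 kN/m³.
The plate makes 42° with the vertical, i.e. θ = 90° − 42° = 48° to the horizontal. Measuring y along the incline from the free-surface line, vertical depth h = y·sinθ with sinθ = 0.743145.
The centroid lies 1.3/2 = 0.65 m below the top edge, so y_c = 4.47 + 0.65 = 5.12 m and h_c = 5.12 × 0.743145 = 3.8049 m.
A = 1.62 × 1.3 = 2.106 m².
Resultant F = γ·h_c·A = 10.9872 × 3.8049 × 2.106 = 88.0417 kN.
I_c = b·h³/12 = 1.62 × 1.3³/12 = 0.296595 m⁴.
Centre of pressure: y_p = y_c + I_c/(y_c·A) = 5.12 + 0.296595/(5.12 × 2.106) = 5.12 + 0.0275065 = 5.14751 m along the plane.
Vertically, h_p = y_p·sinθ = 5.14751 × 0.743145 = 3.82535 m.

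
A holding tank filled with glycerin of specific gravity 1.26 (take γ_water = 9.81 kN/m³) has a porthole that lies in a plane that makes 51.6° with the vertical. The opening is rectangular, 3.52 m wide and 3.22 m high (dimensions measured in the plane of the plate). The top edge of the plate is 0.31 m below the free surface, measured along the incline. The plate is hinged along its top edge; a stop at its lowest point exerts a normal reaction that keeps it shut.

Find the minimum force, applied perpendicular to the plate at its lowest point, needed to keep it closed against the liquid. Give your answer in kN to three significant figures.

γ = 1.26 × 9.81 = 12.3606 kN/m³.
The plate makes 51.6° with the vertical, i.e. θ = 90° − 51.6° = 38.4° to the horizontal. Measuring y along the incline from the free-surface line, vertical depth h = y·sinθ with sinθ = 0.621148.
The centroid lies 3.22/2 = 1.61 m below the top edge, so y_c = 0.31 + 1.61 = 1.92 m and h_c = 1.92 × 0.621148 = 1.1926 m.
A = 3.52 × 3.22 = 11.3344 m².
Resultant F = γ·h_c·A = 12.3606 × 1.1926 × 11.3344 = 167.083 kN.
I_c = b·h³/12 = 3.52 × 3.22³/12 = 9.7933 m⁴.
Centre of pressure: y_p = y_c + I_c/(y_c·A) = 1.92 + 9.7933/(1.92 × 11.3344) = 1.92 + 0.450017 = 2.37002 m along the plane.
The resultant acts 1.61 + 0.450017 = 2.06002 m (along the plate) below the hinge at the top edge, so the moment about the hinge is M = F × 2.06002 = 167.083 × 2.06002 = 344.194 kN·m.
A normal force at the bottom, 3.22 m from the hinge, must supply this moment: P = 344.194/3.22 = 106.893 kN.

P ≈ 107 kN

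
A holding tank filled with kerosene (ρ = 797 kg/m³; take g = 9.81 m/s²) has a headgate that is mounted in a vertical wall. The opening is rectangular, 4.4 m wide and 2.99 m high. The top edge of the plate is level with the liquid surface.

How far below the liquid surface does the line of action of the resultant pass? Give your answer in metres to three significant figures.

h_p = 1.99 m

γ = ρg = 797 × 9.81 / 1000 = 7.81857 kN/m³.
The centroid lies 2.99/2 = 1.495 m below the top edge, so the centroid depth is h_c = 1.495 m.
A = 4.4 × 2.99 = 13.156 m².
Resultant F = γ·h_c·A = 7.81857 × 1.495 × 13.156 = 153.777 kN.
I_c = b·h³/12 = 4.4 × 2.99³/12 = 9.80133 m⁴.
Centre of pressure: y_p = y_c + I_c/(y_c·A) = 1.495 + 9.80133/(1.495 × 13.156) = 1.495 + 0.498333 = 1.99333 m along the plane.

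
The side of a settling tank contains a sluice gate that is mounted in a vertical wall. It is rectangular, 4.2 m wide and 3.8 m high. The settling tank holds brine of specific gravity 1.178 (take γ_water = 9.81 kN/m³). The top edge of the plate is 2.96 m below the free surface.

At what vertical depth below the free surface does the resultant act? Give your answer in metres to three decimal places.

h_p = 5.108 m

γ = 1.178 × 9.81 = 11.55618 kN/m³.
The centroid lies 3.8/2 = 1.9 m below the top edge, so the centroid depth is h_c = 2.96 + 1.9 = 4.86 m.
A = 4.2 × 3.8 = 15.96 m².
Resultant F = γ·h_c·A = 11.55618 × 4.86 × 15.96 = 896.362 kN.
I_c = b·h³/12 = 4.2 × 3.8³/12 = 19.2052 m⁴.
Centre of pressure: y_p = y_c + I_c/(y_c·A) = 4.86 + 19.2052/(4.86 × 15.96) = 4.86 + 0.247599 = 5.1076 m along the plane.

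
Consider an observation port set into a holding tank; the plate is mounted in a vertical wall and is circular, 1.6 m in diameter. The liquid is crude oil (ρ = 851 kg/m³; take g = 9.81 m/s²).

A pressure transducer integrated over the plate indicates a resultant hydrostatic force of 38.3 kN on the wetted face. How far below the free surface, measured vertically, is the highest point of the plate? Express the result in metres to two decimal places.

γ = ρg = 851 × 9.81 / 1000 = 8.34831 kN/m³.
A = π(0.8)² = 2.01062 m².
From F = γ·h_c·A, the centroid depth is h_c = 38.3/(8.34831 × 2.01062) = 2.28176 m.
The centroid is at the centre, 0.8 m below the top of the plate, so the highest point sits at h_top = 2.28176 − 0.8 = 1.48176 m below the surface.

d_top ≈ 1.48 m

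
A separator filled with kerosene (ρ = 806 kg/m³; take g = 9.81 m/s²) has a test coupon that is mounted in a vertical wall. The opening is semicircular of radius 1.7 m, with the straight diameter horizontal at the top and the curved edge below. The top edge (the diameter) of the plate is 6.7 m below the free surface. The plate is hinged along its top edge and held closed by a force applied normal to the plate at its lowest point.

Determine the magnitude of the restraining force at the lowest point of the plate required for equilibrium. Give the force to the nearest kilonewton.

γ = ρg = 806 × 9.81 / 1000 = 7.90686 kN/m³.
The centroid of a semicircle lies 4r/(3π) = 0.721502 m from the diameter, here below the top edge, so the centroid depth is h_c = 6.7 + 0.721502 = 7.4215 m.
A = πr²/2 = π × 1.7²/2 = 4.5396 m².
Resultant F = γ·h_c·A = 7.90686 × 7.4215 × 4.5396 = 266.387 kN.
I_c = (π/8 − 8/(9π))·r⁴ = 0.109757 × 1.7⁴ = 0.916701 m⁴.
Centre of pressure: y_p = y_c + I_c/(y_c·A) = 7.4215 + 0.916701/(7.4215 × 4.5396) = 7.4215 + 0.0272094 = 7.44871 m along the plane.
The resultant acts 0.721502 + 0.0272094 = 0.748711 m (along the plate) below the hinge at the top edge, so the moment about the hinge is M = F × 0.748711 = 266.387 × 0.748711 = 199.447 kN·m.
A normal force at the bottom, 1.7 m from the hinge, must supply this moment: P = 199.447/1.7 = 117.322 kN.

P ≈ 117 kN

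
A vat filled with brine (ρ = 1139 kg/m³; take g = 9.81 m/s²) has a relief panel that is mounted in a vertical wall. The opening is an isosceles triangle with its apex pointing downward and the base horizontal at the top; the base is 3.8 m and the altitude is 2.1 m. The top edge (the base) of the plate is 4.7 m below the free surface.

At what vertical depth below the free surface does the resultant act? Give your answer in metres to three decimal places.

h_p = 5.445 m

γ = ρg = 1139 × 9.81 / 1000 = 11.17359 kN/m³.
With the apex down, the centroid sits h/3 = 2.1/3 = 0.7 m below the base (the top edge), so the centroid depth is h_c = 4.7 + 0.7 = 5.4 m.
A = ½ × 3.8 × 2.1 = 3.99 m².
Resultant F = γ·h_c·A = 11.17359 × 5.4 × 3.99 = 240.746 kN.
I_c = b·h³/36 = 3.8 × 2.1³/36 = 0.97755 m⁴.
Centre of pressure: y_p = y_c + I_c/(y_c·A) = 5.4 + 0.97755/(5.4 × 3.99) = 5.4 + 0.0453704 = 5.44537 m along the plane.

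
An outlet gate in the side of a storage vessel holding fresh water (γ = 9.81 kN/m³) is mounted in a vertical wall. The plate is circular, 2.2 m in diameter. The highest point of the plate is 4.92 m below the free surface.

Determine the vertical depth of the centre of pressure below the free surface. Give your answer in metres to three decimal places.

h_p = 6.070 m

γ = 9.81 kN/m³.
The centroid is at the centre, 1.1 m below the top of the plate, so the centroid depth is h_c = 4.92 + 1.1 = 6.02 m.
A = π(1.1)² = 3.80133 m².
Resultant F = γ·h_c·A = 9.81 × 6.02 × 3.80133 = 224.492 kN.
I_c = πr⁴/4 = π × 1.1⁴/4 = 1.1499 m⁴.
Centre of pressure: y_p = y_c + I_c/(y_c·A) = 6.02 + 1.1499/(6.02 × 3.80133) = 6.02 + 0.0502491 = 6.07025 m along the plane.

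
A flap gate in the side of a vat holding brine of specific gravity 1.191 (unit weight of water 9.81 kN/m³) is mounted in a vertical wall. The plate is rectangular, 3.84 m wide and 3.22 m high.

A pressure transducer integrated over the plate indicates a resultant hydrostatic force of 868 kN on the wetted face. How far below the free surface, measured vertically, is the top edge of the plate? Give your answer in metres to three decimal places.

d_top ≈ 4.398 m

γ = 1.191 × 9.81 = 11.68371 kN/m³.
A = 3.84 × 3.22 = 12.3648 m².
From F = γ·h_c·A, the centroid depth is h_c = 868/(11.68371 × 12.3648) = 6.0083 m.
The centroid lies 3.22/2 = 1.61 m below the top edge, so the top edge sits at h_top = 6.0083 − 1.61 = 4.3983 m below the surface.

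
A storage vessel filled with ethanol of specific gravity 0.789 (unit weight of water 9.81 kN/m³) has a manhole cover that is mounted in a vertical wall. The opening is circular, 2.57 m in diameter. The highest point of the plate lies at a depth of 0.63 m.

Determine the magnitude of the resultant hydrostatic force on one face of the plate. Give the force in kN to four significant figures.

F ≈ 76.89 kN

γ = 0.789 × 9.81 = 7.74009 kN/m³.
The centroid is at the centre, 1.285 m below the top of the plate, so the centroid depth is h_c = 0.63 + 1.285 = 1.915 m.
A = π(1.285)² = 5.18748 m².
Resultant F = γ·h_c·A = 7.74009 × 1.915 × 5.18748 = 76.8902 kN.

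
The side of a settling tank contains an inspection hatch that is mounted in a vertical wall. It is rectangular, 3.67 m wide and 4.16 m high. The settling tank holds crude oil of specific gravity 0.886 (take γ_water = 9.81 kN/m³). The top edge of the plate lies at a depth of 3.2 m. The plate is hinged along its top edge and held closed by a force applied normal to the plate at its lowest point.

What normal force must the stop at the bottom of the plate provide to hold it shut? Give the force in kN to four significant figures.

γ = 0.886 × 9.81 = 8.69166 kN/m³.
The centroid lies 4.16/2 = 2.08 m below the top edge, so the centroid depth is h_c = 3.2 + 2.08 = 5.28 m.
A = 3.67 × 4.16 = 15.2672 m².
Resultant F = γ·h_c·A = 8.69166 × 5.28 × 15.2672 = 700.642 kN.
I_c = b·h³/12 = 3.67 × 4.16³/12 = 22.0173 m⁴.
Centre of pressure: y_p = y_c + I_c/(y_c·A) = 5.28 + 22.0173/(5.28 × 15.2672) = 5.28 + 0.273131 = 5.55313 m along the plane.
The resultant acts 2.08 + 0.273131 = 2.35313 m (along the plate) below the hinge at the top edge, so the moment about the hinge is M = F × 2.35313 = 700.642 × 2.35313 = 1648.7 kN·m.
A normal force at the bottom, 4.16 m from the hinge, must supply this moment: P = 1648.7/4.16 = 396.322 kN.

P ≈ 396.3 kN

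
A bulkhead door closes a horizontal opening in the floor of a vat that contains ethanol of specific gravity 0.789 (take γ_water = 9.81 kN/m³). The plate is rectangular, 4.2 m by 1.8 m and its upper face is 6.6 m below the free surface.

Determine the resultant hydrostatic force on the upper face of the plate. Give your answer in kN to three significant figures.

γ = 0.789 × 9.81 = 7.74009 kN/m³.
The plate is horizontal, so pressure is uniform at p = γ·h = 7.74009 × 6.6 = 51.0846 kN/m².
A = 4.2 × 1.8 = 7.56 m².
F = p·A = 51.0846 × 7.56 = 386.2 kN.

F ≈ 386 kN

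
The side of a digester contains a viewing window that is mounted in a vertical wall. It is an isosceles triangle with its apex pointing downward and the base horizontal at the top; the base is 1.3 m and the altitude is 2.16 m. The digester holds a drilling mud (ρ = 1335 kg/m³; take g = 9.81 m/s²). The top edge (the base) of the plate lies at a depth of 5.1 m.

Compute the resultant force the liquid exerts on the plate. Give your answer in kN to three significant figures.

γ = ρg = 1335 × 9.81 / 1000 = 13.09635 kN/m³.
With the apex down, the centroid sits h/3 = 2.16/3 = 0.72 m below the base (the top edge), so the centroid depth is h_c = 5.1 + 0.72 = 5.82 m.
A = ½ × 1.3 × 2.16 = 1.404 m².
Resultant F = γ·h_c·A = 13.09635 × 5.82 × 1.404 = 107.014 kN.

F ≈ 107 kN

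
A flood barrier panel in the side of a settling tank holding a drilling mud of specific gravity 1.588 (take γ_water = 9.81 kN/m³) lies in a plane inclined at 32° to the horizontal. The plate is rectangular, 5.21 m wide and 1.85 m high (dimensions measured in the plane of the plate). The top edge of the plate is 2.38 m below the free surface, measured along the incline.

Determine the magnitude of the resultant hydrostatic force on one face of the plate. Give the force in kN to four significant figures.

γ = 1.588 × 9.81 = 15.57828 kN/m³.
Let θ = 32° be the plate's angle to the horizontal; measure y along the incline from where the plane meets the free surface. Vertical depth h = y·sinθ with sinθ = 0.529919.
The centroid lies 1.85/2 = 0.925 m below the top edge, so y_c = 2.38 + 0.925 = 3.305 m and h_c = 3.305 × 0.529919 = 1.75138 m.
A = 5.21 × 1.85 = 9.6385 m².
Resultant F = γ·h_c·A = 15.57828 × 1.75138 × 9.6385 = 262.972 kN.

F ≈ 263.0 kN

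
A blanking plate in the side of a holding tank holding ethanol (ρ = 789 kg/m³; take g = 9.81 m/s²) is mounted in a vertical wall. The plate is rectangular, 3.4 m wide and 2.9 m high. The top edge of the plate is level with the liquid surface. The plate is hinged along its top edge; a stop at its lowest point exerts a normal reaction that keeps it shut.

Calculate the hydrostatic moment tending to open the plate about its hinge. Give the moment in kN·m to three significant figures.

γ = ρg = 789 × 9.81 / 1000 = 7.74009 kN/m³.
The centroid lies 2.9/2 = 1.45 m below the top edge, so the centroid depth is h_c = 1.45 m.
A = 3.4 × 2.9 = 9.86 m².
Resultant F = γ·h_c·A = 7.74009 × 1.45 × 9.86 = 110.66 kN.
I_c = b·h³/12 = 3.4 × 2.9³/12 = 6.91022 m⁴.
Centre of pressure: y_p = y_c + I_c/(y_c·A) = 1.45 + 6.91022/(1.45 × 9.86) = 1.45 + 0.483334 = 1.93333 m along the plane.
The resultant acts 1.45 + 0.483334 = 1.93333 m (along the plate) below the hinge at the top edge, so the moment about the hinge is M = F × 1.93333 = 110.66 × 1.93333 = 213.942 kN·m.

M ≈ 214 kN·m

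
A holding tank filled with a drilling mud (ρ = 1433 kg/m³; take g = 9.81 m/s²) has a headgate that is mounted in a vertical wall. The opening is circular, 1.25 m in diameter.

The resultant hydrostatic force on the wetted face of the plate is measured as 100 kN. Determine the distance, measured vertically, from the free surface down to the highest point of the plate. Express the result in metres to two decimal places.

d_top ≈ 5.17 m

γ = ρg = 1433 × 9.81 / 1000 = 14.05773 kN/m³.
A = π(0.625)² = 1.22718 m².
From F = γ·h_c·A, the centroid depth is h_c = 100/(14.05773 × 1.22718) = 5.79664 m.
The centroid is at the centre, 0.625 m below the top of the plate, so the highest point sits at h_top = 5.79664 − 0.625 = 5.17164 m below the surface.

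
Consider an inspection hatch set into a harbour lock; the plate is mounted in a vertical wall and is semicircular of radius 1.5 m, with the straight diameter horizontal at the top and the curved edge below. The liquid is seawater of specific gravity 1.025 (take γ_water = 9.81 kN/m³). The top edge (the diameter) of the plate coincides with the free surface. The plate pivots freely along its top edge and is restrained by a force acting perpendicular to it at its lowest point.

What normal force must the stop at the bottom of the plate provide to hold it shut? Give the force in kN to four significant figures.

P ≈ 13.33 kN

γ = 1.025 × 9.81 = 10.05525 kN/m³.
The centroid of a semicircle lies 4r/(3π) = 0.63662 m from the diameter, here below the top edge, so the centroid depth is h_c = 0.63662 m.
A = πr²/2 = π × 1.5²/2 = 3.53429 m².
Resultant F = γ·h_c·A = 10.05525 × 0.63662 × 3.53429 = 22.6243 kN.
I_c = (π/8 − 8/(9π))·r⁴ = 0.109757 × 1.5⁴ = 0.555645 m⁴.
Centre of pressure: y_p = y_c + I_c/(y_c·A) = 0.63662 + 0.555645/(0.63662 × 3.53429) = 0.63662 + 0.246953 = 0.883573 m along the plane.
The resultant acts 0.63662 + 0.246953 = 0.883573 m (along the plate) below the hinge at the top edge, so the moment about the hinge is M = F × 0.883573 = 22.6243 × 0.883573 = 19.9902 kN·m.
A normal force at the bottom, 1.5 m from the hinge, must supply this moment: P = 19.9902/1.5 = 13.3268 kN.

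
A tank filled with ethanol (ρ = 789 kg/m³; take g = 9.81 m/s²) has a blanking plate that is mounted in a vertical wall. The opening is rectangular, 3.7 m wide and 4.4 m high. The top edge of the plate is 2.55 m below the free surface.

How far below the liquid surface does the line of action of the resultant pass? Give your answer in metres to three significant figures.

γ = ρg = 789 × 9.81 / 1000 = 7.74009 kN/m³.
The centroid lies 4.4/2 = 2.2 m below the top edge, so the centroid depth is h_c = 2.55 + 2.2 = 4.75 m.
A = 3.7 × 4.4 = 16.28 m².
Resultant F = γ·h_c·A = 7.74009 × 4.75 × 16.28 = 598.541 kN.
I_c = b·h³/12 = 3.7 × 4.4³/12 = 26.2651 m⁴.
Centre of pressure: y_p = y_c + I_c/(y_c·A) = 4.75 + 26.2651/(4.75 × 16.28) = 4.75 + 0.33965 = 5.08965 m along the plane.

h_p = 5.09 m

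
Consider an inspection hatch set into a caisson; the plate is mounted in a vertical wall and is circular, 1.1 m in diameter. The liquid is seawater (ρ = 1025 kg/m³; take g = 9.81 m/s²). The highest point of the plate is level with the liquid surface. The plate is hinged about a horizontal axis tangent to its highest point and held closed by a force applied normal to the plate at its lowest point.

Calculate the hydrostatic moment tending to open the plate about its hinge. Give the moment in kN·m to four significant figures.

M ≈ 3.613 kN·m

γ = ρg = 1025 × 9.81 / 1000 = 10.05525 kN/m³.
The centroid is at the centre, 0.55 m below the top of the plate, so the centroid depth is h_c = 0.55 m.
A = π(0.55)² = 0.950332 m².
Resultant F = γ·h_c·A = 10.05525 × 0.55 × 0.950332 = 5.2557 kN.
I_c = πr⁴/4 = π × 0.55⁴/4 = 0.0718688 m⁴.
Centre of pressure: y_p = y_c + I_c/(y_c·A) = 0.55 + 0.0718688/(0.55 × 0.950332) = 0.55 + 0.1375 = 0.6875 m along the plane.
The resultant acts 0.55 + 0.1375 = 0.6875 m (along the plate) below the hinge at the top edge, so the moment about the hinge is M = F × 0.6875 = 5.2557 × 0.6875 = 3.61329 kN·m.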